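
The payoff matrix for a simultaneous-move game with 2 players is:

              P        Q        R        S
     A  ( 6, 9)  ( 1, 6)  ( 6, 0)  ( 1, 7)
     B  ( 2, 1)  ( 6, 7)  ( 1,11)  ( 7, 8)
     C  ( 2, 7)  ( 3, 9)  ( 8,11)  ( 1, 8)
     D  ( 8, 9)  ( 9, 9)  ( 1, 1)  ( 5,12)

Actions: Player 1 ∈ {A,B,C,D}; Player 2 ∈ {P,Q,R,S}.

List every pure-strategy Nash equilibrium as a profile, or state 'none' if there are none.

NE set: (C,R)

(A,P): not NE [P1→D gives 8>6]
(A,Q): not NE [P1→D gives 9>1; P2→P gives 9>6]
(A,R): not NE [P1→C gives 8>6; P2→P gives 9>0]
(A,S): not NE [P1→B gives 7>1; P2→P gives 9>7]
(B,P): not NE [P1→D gives 8>2; P2→R gives 11>1]
(B,Q): not NE [P1→D gives 9>6; P2→R gives 11>7]
(B,R): not NE [P1→C gives 8>1]
(B,S): not NE [P2→R gives 11>8]
(C,P): not NE [P1→D gives 8>2; P2→R gives 11>7]
(C,Q): not NE [P1→D gives 9>3; P2→R gives 11>9]
(C,R): NE
(C,S): not NE [P1→B gives 7>1; P2→R gives 11>8]
(D,P): not NE [P2→S gives 12>9]
(D,Q): not NE [P2→S gives 12>9]
(D,R): not NE [P1→C gives 8>1; P2→S gives 12>1]
(D,S): not NE [P1→B gives 7>5]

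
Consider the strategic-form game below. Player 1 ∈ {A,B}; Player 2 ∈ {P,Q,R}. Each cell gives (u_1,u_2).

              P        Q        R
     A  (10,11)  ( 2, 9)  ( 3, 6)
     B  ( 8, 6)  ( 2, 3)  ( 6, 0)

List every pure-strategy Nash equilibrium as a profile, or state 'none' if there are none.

Nash profiles: (A,P)

(A,P): NE
(A,Q): not NE [P2→P gives 11>9]
(A,R): not NE [P1→B gives 6>3; P2→P gives 11>6]
(B,P): not NE [P1→A gives 10>8]
(B,Q): not NE [P2→P gives 6>3]
(B,R): not NE [P2→P gives 6>0]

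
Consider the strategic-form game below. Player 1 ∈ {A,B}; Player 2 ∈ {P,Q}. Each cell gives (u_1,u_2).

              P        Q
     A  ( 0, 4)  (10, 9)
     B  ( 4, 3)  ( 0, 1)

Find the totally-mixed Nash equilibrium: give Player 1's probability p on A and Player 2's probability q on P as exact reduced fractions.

P1 indiff ⇒ q·0+(1-q)·10 = q·4+(1-q)·0 ⇒ q(-4) = (1-q)(-10) ⇒ q = 5/7
P2 indiff ⇒ p·4+(1-p)·3 = p·9+(1-p)·1 ⇒ p(-5) = (1-p)(-2) ⇒ p = 2/7

P1 mixes 2/7 on A; P2 mixes 5/7 on P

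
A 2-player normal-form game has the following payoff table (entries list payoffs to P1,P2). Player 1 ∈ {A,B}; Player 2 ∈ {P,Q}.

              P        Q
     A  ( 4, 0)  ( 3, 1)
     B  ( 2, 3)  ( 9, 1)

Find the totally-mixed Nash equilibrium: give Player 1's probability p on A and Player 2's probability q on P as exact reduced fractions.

P1 indiff ⇒ q·4+(1-q)·3 = q·2+(1-q)·9 ⇒ q(2) = (1-q)(6) ⇒ q = 3/4
P2 indiff ⇒ p·0+(1-p)·3 = p·1+(1-p)·1 ⇒ p(-1) = (1-p)(-2) ⇒ p = 2/3

(p,q) = (2/3, 3/4)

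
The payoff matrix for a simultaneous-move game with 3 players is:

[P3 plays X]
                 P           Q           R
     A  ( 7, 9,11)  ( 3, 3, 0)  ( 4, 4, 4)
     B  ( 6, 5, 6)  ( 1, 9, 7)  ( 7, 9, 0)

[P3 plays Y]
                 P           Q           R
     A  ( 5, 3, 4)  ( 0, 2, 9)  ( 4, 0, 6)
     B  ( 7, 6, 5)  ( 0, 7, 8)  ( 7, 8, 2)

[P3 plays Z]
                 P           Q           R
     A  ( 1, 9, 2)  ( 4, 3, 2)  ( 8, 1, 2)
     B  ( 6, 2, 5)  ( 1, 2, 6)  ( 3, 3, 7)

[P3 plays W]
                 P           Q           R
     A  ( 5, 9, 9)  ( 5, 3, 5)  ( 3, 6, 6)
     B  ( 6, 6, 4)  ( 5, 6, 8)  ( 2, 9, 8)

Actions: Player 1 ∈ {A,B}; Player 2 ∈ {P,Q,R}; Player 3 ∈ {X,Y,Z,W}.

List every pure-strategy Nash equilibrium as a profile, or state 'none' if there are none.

Nash profiles: (A,P,X)

(A,P,X): NE
(A,P,Y): not NE [P1→B gives 7>5; P3→X gives 11>4]
(A,P,Z): not NE [P1→B gives 6>1; P3→X gives 11>2]
(A,P,W): not NE [P1→B gives 6>5; P3→X gives 11>9]
(A,Q,X): not NE [P2→P gives 9>3; P3→Y gives 9>0]
(A,Q,Y): not NE [P2→P gives 3>2]
(A,Q,Z): not NE [P2→P gives 9>3; P3→Y gives 9>2]
(A,Q,W): not NE [P2→P gives 9>3; P3→Y gives 9>5]
(A,R,X): not NE [P1→B gives 7>4; P2→P gives 9>4; P3→W gives 6>4]
(A,R,Y): not NE [P1→B gives 7>4; P2→P gives 3>0]
(A,R,Z): not NE [P2→P gives 9>1; P3→W gives 6>2]
(A,R,W): not NE [P2→P gives 9>6]
(B,P,X): not NE [P1→A gives 7>6; P2→R gives 9>5]
(B,P,Y): not NE [P2→R gives 8>6; P3→X gives 6>5]
(B,P,Z): not NE [P2→R gives 3>2; P3→X gives 6>5]
(B,P,W): not NE [P2→R gives 9>6; P3→X gives 6>4]
(B,Q,X): not NE [P1→A gives 3>1; P3→W gives 8>7]
(B,Q,Y): not NE [P2→R gives 8>7]
(B,Q,Z): not NE [P1→A gives 4>1; P2→R gives 3>2; P3→W gives 8>6]
(B,Q,W): not NE [P2→R gives 9>6]
(B,R,X): not NE [P3→W gives 8>0]
(B,R,Y): not NE [P3→W gives 8>2]
(B,R,Z): not NE [P1→A gives 8>3; P3→W gives 8>7]
(B,R,W): not NE [P1→A gives 3>2]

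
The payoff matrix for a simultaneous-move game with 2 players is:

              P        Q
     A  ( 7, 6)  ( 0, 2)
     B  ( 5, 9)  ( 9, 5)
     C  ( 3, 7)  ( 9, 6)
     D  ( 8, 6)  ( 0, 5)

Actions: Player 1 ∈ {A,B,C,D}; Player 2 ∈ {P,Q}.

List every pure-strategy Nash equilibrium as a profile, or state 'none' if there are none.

(A,P): not NE [P1→D gives 8>7]
(A,Q): not NE [P1→C gives 9>0; P2→P gives 6>2]
(B,P): not NE [P1→D gives 8>5]
(B,Q): not NE [P2→P gives 9>5]
(C,P): not NE [P1→D gives 8>3]
(C,Q): not NE [P2→P gives 7>6]
(D,P): NE
(D,Q): not NE [P1→C gives 9>0; P2→P gives 6>5]

PSNE = {(D,P)}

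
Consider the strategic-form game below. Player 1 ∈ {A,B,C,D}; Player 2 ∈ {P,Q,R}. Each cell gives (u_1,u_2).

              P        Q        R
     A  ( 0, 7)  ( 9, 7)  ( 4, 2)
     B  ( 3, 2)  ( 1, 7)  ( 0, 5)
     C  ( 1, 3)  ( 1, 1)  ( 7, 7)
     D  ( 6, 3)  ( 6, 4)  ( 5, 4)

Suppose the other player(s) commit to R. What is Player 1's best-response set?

argmax u_1 = {C}

u_1(A vs R) = 4
u_1(B vs R) = 0
u_1(C vs R) = 7
u_1(D vs R) = 5
max payoff 7 at {C}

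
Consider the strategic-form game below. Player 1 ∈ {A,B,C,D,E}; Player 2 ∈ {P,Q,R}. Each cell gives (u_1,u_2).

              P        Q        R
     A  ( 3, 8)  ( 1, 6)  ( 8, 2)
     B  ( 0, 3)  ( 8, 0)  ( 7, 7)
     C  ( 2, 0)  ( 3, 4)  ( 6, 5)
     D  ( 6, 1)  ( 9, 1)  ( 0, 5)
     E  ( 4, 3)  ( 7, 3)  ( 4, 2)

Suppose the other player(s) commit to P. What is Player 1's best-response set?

P1 best: {D}

u_1(A vs P) = 3
u_1(B vs P) = 0
u_1(C vs P) = 2
u_1(D vs P) = 6
u_1(E vs P) = 4
max payoff 6 at {D}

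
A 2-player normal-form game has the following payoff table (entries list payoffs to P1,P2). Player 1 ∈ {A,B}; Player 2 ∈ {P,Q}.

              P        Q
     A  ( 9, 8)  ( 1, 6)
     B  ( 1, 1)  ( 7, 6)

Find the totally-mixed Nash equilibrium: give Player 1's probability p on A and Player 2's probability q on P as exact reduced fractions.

P1 indiff ⇒ q·9+(1-q)·1 = q·1+(1-q)·7 ⇒ q(8) = (1-q)(6) ⇒ q = 3/7
P2 indiff ⇒ p·8+(1-p)·1 = p·6+(1-p)·6 ⇒ p(2) = (1-p)(5) ⇒ p = 5/7

(p,q) = (5/7, 3/7)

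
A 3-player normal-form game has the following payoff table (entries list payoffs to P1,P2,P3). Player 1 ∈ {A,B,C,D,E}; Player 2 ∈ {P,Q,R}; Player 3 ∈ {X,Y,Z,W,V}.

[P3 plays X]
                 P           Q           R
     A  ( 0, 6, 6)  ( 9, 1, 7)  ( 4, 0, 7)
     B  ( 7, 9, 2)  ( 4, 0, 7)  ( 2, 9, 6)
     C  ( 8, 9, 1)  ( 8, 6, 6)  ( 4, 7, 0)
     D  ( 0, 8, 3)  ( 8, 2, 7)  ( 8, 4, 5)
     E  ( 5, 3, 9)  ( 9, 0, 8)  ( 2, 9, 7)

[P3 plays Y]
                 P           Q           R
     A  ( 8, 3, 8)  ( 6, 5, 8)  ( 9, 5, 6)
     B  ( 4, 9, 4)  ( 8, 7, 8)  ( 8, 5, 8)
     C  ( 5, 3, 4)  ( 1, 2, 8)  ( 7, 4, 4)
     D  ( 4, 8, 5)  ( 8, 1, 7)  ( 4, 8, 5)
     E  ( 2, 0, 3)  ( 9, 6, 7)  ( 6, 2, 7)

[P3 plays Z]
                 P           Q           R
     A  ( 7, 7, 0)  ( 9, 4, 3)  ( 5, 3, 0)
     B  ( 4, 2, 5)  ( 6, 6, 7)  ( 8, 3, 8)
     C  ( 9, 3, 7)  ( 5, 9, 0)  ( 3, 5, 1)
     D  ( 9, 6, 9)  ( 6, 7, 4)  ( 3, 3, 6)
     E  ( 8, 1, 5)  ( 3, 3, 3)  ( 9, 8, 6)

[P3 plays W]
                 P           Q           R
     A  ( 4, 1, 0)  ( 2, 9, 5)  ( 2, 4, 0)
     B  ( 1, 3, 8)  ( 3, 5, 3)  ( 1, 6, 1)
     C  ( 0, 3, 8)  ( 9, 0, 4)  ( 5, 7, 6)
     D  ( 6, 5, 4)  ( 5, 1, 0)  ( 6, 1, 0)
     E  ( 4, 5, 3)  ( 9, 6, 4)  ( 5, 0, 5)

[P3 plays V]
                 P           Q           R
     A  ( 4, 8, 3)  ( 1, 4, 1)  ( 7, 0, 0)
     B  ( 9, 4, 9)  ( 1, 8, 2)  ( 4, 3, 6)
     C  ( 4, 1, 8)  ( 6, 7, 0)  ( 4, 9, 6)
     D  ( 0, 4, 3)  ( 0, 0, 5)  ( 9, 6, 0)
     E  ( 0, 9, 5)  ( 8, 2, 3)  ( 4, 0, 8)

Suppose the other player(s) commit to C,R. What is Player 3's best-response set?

u_3(X vs C,R) = 0
u_3(Y vs C,R) = 4
u_3(Z vs C,R) = 1
u_3(W vs C,R) = 6
u_3(V vs C,R) = 6
max payoff 6 at {W,V}

argmax u_3 = {W,V}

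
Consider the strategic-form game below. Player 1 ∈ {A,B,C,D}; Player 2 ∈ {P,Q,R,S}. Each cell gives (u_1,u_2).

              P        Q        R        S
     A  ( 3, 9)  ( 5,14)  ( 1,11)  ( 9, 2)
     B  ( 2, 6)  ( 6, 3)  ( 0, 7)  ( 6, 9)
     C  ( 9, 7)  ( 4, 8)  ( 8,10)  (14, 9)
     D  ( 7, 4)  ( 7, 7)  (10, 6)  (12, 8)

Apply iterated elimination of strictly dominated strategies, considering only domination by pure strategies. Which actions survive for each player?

P1 drop A (D beats it: P:7>3 Q:7>5 R:10>1 S:12>9)
P1 drop B (D beats it: P:7>2 Q:7>6 R:10>0 S:12>6)
P2 drop P (Q beats it: C:8>7 D:7>4)
P2 drop Q (S beats it: C:9>8 D:8>7)
P1→{C,D} P2→{R,S}

Survivors P1:{C,D} P2:{R,S}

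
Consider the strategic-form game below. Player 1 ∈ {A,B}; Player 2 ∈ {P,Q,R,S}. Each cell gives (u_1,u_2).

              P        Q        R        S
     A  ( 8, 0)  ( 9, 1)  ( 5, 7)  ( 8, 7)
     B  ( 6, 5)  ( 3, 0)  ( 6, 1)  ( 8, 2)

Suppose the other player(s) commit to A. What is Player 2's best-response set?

u_2(P vs A) = 0
u_2(Q vs A) = 1
u_2(R vs A) = 7
u_2(S vs A) = 7
max payoff 7 at {R,S}

argmax u_2 = {R,S}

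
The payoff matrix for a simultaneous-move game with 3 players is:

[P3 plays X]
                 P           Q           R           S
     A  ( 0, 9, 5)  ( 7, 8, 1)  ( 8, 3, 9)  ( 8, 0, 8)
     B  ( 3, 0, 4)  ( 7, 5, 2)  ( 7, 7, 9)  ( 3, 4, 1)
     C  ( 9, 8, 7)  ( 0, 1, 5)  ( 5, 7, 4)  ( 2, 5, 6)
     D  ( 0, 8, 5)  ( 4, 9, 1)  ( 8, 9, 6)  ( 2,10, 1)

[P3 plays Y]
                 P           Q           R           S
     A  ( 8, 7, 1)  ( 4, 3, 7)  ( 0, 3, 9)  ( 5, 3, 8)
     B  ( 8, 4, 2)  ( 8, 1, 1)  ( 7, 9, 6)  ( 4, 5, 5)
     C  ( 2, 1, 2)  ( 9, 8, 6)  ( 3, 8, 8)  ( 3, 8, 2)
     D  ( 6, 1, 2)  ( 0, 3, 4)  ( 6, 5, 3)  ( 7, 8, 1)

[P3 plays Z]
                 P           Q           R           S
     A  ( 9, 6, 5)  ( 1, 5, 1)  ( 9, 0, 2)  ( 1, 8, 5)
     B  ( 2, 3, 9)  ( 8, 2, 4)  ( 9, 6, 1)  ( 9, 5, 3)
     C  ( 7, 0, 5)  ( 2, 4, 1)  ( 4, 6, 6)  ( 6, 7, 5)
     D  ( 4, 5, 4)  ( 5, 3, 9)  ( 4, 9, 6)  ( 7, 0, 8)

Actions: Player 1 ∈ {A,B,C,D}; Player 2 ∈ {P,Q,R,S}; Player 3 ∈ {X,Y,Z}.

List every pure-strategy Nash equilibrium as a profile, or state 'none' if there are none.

(A,P,X): not NE [P1→C gives 9>0]
(A,P,Y): not NE [P3→Z gives 5>1]
(A,P,Z): not NE [P2→S gives 8>6]
(A,Q,X): not NE [P2→P gives 9>8; P3→Y gives 7>1]
(A,Q,Y): not NE [P1→C gives 9>4; P2→P gives 7>3]
(A,Q,Z): not NE [P1→B gives 8>1; P2→S gives 8>5; P3→Y gives 7>1]
(A,R,X): not NE [P2→P gives 9>3]
(A,R,Y): not NE [P1→B gives 7>0; P2→P gives 7>3]
(A,R,Z): not NE [P2→S gives 8>0; P3→Y gives 9>2]
(A,S,X): not NE [P2→P gives 9>0]
(A,S,Y): not NE [P1→D gives 7>5; P2→P gives 7>3]
(A,S,Z): not NE [P1→B gives 9>1; P3→Y gives 8>5]
(B,P,X): not NE [P1→C gives 9>3; P2→R gives 7>0; P3→Z gives 9>4]
(B,P,Y): not NE [P2→R gives 9>4; P3→Z gives 9>2]
(B,P,Z): not NE [P1→A gives 9>2; P2→R gives 6>3]
(B,Q,X): not NE [P2→R gives 7>5; P3→Z gives 4>2]
(B,Q,Y): not NE [P1→C gives 9>8; P2→R gives 9>1; P3→Z gives 4>1]
(B,Q,Z): not NE [P2→R gives 6>2]
(B,R,X): not NE [P1→D gives 8>7]
(B,R,Y): not NE [P3→X gives 9>6]
(B,R,Z): not NE [P3→X gives 9>1]
(B,S,X): not NE [P1→A gives 8>3; P2→R gives 7>4; P3→Y gives 5>1]
(B,S,Y): not NE [P1→D gives 7>4; P2→R gives 9>5]
(B,S,Z): not NE [P2→R gives 6>5; P3→Y gives 5>3]
(C,P,X): NE
(C,P,Y): not NE [P1→B gives 8>2; P2→S gives 8>1; P3→X gives 7>2]
(C,P,Z): not NE [P1→A gives 9>7; P2→S gives 7>0; P3→X gives 7>5]
(C,Q,X): not NE [P1→B gives 7>0; P2→P gives 8>1; P3→Y gives 6>5]
(C,Q,Y): NE
(C,Q,Z): not NE [P1→B gives 8>2; P2→S gives 7>4; P3→Y gives 6>1]
(C,R,X): not NE [P1→D gives 8>5; P2→P gives 8>7; P3→Y gives 8>4]
(C,R,Y): not NE [P1→B gives 7>3]
(C,R,Z): not NE [P1→B gives 9>4; P2→S gives 7>6; P3→Y gives 8>6]
(C,S,X): not NE [P1→A gives 8>2; P2→P gives 8>5]
(C,S,Y): not NE [P1→D gives 7>3; P3→X gives 6>2]
(C,S,Z): not NE [P1→B gives 9>6; P3→X gives 6>5]
(D,P,X): not NE [P1→C gives 9>0; P2→S gives 10>8]
(D,P,Y): not NE [P1→B gives 8>6; P2→S gives 8>1; P3→X gives 5>2]
(D,P,Z): not NE [P1→A gives 9>4; P2→R gives 9>5; P3→X gives 5>4]
(D,Q,X): not NE [P1→B gives 7>4; P2→S gives 10>9; P3→Z gives 9>1]
(D,Q,Y): not NE [P1→C gives 9>0; P2→S gives 8>3; P3→Z gives 9>4]
(D,Q,Z): not NE [P1→B gives 8>5; P2→R gives 9>3]
(D,R,X): not NE [P2→S gives 10>9]
(D,R,Y): not NE [P1→B gives 7>6; P2→S gives 8>5; P3→Z gives 6>3]
(D,R,Z): not NE [P1→B gives 9>4]
(D,S,X): not NE [P1→A gives 8>2; P3→Z gives 8>1]
(D,S,Y): not NE [P3→Z gives 8>1]
(D,S,Z): not NE [P1→B gives 9>7; P2→R gives 9>0]

Nash profiles: (C,P,X), (C,Q,Y)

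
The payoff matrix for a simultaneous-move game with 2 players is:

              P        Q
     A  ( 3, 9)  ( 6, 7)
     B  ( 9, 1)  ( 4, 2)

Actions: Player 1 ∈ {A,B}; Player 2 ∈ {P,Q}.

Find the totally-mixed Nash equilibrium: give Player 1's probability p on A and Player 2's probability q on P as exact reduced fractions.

P1 mixes 1/3 on A; P2 mixes 1/4 on P

P1 indiff ⇒ q·3+(1-q)·6 = q·9+(1-q)·4 ⇒ q(-6) = (1-q)(-2) ⇒ q = 1/4
P2 indiff ⇒ p·9+(1-p)·1 = p·7+(1-p)·2 ⇒ p(2) = (1-p)(1) ⇒ p = 1/3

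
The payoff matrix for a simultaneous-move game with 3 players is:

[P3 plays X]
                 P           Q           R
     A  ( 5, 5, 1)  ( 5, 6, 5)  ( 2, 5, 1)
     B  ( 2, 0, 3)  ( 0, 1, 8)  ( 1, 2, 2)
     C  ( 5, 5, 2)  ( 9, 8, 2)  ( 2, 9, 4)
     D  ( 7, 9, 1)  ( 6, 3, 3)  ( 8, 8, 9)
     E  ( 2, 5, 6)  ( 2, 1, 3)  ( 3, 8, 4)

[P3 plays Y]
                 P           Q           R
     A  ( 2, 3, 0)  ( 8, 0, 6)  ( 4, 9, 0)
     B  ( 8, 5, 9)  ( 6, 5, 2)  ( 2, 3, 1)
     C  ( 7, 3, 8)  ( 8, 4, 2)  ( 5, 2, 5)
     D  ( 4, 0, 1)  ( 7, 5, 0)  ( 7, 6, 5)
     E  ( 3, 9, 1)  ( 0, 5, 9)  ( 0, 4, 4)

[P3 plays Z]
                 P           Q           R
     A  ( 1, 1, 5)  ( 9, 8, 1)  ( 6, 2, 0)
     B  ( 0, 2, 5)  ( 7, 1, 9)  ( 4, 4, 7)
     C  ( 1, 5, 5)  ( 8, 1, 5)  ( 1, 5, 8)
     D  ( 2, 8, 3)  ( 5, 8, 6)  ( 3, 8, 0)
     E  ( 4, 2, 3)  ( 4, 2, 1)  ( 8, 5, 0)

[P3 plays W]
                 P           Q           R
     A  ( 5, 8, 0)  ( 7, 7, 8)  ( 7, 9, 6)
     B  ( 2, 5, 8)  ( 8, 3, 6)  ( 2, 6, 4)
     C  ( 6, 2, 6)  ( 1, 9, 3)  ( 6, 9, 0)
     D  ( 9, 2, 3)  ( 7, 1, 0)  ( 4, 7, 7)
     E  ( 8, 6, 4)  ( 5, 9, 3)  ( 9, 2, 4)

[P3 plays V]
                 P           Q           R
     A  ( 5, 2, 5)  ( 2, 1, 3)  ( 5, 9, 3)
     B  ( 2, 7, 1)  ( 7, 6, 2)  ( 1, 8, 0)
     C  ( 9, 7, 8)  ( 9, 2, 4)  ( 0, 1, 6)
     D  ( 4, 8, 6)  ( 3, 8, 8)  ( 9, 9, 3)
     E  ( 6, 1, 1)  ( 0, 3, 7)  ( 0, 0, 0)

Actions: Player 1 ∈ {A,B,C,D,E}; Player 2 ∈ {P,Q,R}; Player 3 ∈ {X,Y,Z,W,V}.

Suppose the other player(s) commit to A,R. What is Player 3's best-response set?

u_3(X vs A,R) = 1
u_3(Y vs A,R) = 0
u_3(Z vs A,R) = 0
u_3(W vs A,R) = 6
u_3(V vs A,R) = 3
max payoff 6 at {W}

argmax u_3 = {W}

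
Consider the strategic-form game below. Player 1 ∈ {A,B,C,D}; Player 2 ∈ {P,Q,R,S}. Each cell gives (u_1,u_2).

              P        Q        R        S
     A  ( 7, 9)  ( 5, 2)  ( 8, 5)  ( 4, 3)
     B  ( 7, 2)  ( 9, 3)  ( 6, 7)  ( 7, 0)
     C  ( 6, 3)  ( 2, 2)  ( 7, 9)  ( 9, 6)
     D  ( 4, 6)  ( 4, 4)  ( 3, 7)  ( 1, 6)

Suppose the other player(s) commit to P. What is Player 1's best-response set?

u_1(A vs P) = 7
u_1(B vs P) = 7
u_1(C vs P) = 6
u_1(D vs P) = 4
max payoff 7 at {A,B}

BR_1 = {A,B}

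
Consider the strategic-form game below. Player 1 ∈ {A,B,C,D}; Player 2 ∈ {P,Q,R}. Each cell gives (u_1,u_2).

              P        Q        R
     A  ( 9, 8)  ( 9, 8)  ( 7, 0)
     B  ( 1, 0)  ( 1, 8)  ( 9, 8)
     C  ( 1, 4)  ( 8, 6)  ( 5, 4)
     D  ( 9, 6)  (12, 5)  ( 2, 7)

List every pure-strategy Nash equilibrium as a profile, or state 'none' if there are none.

PSNE = {(A,P), (B,R)}

(A,P): NE
(A,Q): not NE [P1→D gives 12>9]
(A,R): not NE [P1→B gives 9>7; P2→Q gives 8>0]
(B,P): not NE [P1→D gives 9>1; P2→R gives 8>0]
(B,Q): not NE [P1→D gives 12>1]
(B,R): NE
(C,P): not NE [P1→D gives 9>1; P2→Q gives 6>4]
(C,Q): not NE [P1→D gives 12>8]
(C,R): not NE [P1→B gives 9>5; P2→Q gives 6>4]
(D,P): not NE [P2→R gives 7>6]
(D,Q): not NE [P2→R gives 7>5]
(D,R): not NE [P1→B gives 9>2]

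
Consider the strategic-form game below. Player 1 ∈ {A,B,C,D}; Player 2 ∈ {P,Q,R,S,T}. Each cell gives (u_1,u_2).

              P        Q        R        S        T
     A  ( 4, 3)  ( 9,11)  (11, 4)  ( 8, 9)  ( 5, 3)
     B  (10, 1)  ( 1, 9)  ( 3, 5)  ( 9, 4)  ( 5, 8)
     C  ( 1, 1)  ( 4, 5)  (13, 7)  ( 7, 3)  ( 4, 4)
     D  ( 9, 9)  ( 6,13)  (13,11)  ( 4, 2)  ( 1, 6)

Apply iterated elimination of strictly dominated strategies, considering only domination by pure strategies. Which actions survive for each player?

P2 drop P (Q beats it: A:11>3 B:9>1 C:5>1 D:13>9)
P2 drop S (Q beats it: A:11>9 B:9>4 C:5>3 D:13>2)
P2 drop T (Q beats it: A:11>3 B:9>8 C:5>4 D:13>6)
P1 drop B (A beats it: Q:9>1 R:11>3)
P1→{A,C,D} P2→{Q,R}

Survivors P1:{A,C,D} P2:{Q,R}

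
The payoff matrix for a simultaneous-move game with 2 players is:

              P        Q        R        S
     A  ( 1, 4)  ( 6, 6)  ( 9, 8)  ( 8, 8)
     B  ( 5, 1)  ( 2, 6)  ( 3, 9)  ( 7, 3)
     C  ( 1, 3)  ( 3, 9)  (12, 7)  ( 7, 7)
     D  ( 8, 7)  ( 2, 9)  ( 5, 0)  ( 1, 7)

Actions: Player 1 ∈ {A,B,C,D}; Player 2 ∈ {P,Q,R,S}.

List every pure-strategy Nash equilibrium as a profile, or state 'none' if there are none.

NE set: (A,S)

(A,P): not NE [P1→D gives 8>1; P2→S gives 8>4]
(A,Q): not NE [P2→S gives 8>6]
(A,R): not NE [P1→C gives 12>9]
(A,S): NE
(B,P): not NE [P1→D gives 8>5; P2→R gives 9>1]
(B,Q): not NE [P1→A gives 6>2; P2→R gives 9>6]
(B,R): not NE [P1→C gives 12>3]
(B,S): not NE [P1→A gives 8>7; P2→R gives 9>3]
(C,P): not NE [P1→D gives 8>1; P2→Q gives 9>3]
(C,Q): not NE [P1→A gives 6>3]
(C,R): not NE [P2→Q gives 9>7]
(C,S): not NE [P1→A gives 8>7; P2→Q gives 9>7]
(D,P): not NE [P2→Q gives 9>7]
(D,Q): not NE [P1→A gives 6>2]
(D,R): not NE [P1→C gives 12>5; P2→Q gives 9>0]
(D,S): not NE [P1→A gives 8>1; P2→Q gives 9>7]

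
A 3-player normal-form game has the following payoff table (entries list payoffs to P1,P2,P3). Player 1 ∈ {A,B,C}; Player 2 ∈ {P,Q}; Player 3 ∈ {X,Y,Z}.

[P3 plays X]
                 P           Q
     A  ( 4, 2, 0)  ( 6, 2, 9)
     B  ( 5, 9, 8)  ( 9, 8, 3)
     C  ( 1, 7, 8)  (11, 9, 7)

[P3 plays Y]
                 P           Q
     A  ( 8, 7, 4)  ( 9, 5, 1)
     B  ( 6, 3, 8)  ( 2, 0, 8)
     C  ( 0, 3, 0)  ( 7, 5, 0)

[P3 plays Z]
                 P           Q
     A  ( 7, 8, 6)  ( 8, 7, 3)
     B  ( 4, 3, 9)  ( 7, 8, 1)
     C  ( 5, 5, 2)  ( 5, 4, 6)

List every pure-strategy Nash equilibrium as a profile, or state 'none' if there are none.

PSNE = {(A,P,Z), (C,Q,X)}

(A,P,X): not NE [P1→B gives 5>4; P3→Z gives 6>0]
(A,P,Y): not NE [P3→Z gives 6>4]
(A,P,Z): NE
(A,Q,X): not NE [P1→C gives 11>6]
(A,Q,Y): not NE [P2→P gives 7>5; P3→X gives 9>1]
(A,Q,Z): not NE [P2→P gives 8>7; P3→X gives 9>3]
(B,P,X): not NE [P3→Z gives 9>8]
(B,P,Y): not NE [P1→A gives 8>6; P3→Z gives 9>8]
(B,P,Z): not NE [P1→A gives 7>4; P2→Q gives 8>3]
(B,Q,X): not NE [P1→C gives 11>9; P2→P gives 9>8; P3→Y gives 8>3]
(B,Q,Y): not NE [P1→A gives 9>2; P2→P gives 3>0]
(B,Q,Z): not NE [P1→A gives 8>7; P3→Y gives 8>1]
(C,P,X): not NE [P1→B gives 5>1; P2→Q gives 9>7]
(C,P,Y): not NE [P1→A gives 8>0; P2→Q gives 5>3; P3→X gives 8>0]
(C,P,Z): not NE [P1→A gives 7>5; P3→X gives 8>2]
(C,Q,X): NE
(C,Q,Y): not NE [P1→A gives 9>7; P3→X gives 7>0]
(C,Q,Z): not NE [P1→A gives 8>5; P2→P gives 5>4; P3→X gives 7>6]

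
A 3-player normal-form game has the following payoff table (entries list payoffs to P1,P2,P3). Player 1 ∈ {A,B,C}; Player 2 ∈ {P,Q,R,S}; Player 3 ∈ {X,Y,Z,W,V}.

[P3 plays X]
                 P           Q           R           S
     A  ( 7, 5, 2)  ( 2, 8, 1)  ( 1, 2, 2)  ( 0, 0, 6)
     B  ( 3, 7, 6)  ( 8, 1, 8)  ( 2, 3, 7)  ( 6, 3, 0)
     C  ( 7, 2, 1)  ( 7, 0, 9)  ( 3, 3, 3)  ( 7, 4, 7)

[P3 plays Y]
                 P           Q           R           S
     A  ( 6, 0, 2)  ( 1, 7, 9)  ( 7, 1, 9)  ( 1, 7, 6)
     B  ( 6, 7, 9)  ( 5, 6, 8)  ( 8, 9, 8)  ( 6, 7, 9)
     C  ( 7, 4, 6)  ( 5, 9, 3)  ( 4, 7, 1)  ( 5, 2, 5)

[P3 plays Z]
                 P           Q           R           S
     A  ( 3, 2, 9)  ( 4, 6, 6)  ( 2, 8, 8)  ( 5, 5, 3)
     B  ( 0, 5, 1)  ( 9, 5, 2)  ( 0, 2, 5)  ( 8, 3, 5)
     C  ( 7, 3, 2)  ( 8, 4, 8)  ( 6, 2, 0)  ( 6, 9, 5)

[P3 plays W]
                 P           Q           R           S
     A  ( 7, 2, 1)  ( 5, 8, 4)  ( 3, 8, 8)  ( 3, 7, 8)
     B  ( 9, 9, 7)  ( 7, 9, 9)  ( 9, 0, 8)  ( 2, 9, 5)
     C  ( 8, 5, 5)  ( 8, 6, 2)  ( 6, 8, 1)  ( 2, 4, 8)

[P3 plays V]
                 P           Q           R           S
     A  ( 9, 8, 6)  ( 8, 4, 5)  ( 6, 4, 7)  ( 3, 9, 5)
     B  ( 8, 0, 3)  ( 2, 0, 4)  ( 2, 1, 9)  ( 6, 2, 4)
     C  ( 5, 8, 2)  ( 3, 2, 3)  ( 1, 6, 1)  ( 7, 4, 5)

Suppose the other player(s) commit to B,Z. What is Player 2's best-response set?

u_2(P vs B,Z) = 5
u_2(Q vs B,Z) = 5
u_2(R vs B,Z) = 2
u_2(S vs B,Z) = 3
max payoff 5 at {P,Q}

BR_2 = {P,Q}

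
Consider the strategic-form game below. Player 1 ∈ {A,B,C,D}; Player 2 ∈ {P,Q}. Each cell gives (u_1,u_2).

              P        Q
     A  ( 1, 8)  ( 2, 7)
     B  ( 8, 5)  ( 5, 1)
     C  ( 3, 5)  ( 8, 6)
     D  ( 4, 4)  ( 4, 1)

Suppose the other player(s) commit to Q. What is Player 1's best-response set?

BR_1 = {C}

u_1(A vs Q) = 2
u_1(B vs Q) = 5
u_1(C vs Q) = 8
u_1(D vs Q) = 4
max payoff 8 at {C}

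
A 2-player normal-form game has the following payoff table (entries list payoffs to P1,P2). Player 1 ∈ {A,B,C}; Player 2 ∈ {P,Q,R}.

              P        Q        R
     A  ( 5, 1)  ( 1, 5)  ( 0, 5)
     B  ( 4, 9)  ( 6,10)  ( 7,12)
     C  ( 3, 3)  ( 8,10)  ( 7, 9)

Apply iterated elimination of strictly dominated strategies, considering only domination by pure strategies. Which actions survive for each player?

P2 drop P (Q beats it: A:5>1 B:10>9 C:10>3)
P1 drop A (B beats it: Q:6>1 R:7>0)
P1→{B,C} P2→{Q,R}

Survivors P1:{B,C} P2:{Q,R}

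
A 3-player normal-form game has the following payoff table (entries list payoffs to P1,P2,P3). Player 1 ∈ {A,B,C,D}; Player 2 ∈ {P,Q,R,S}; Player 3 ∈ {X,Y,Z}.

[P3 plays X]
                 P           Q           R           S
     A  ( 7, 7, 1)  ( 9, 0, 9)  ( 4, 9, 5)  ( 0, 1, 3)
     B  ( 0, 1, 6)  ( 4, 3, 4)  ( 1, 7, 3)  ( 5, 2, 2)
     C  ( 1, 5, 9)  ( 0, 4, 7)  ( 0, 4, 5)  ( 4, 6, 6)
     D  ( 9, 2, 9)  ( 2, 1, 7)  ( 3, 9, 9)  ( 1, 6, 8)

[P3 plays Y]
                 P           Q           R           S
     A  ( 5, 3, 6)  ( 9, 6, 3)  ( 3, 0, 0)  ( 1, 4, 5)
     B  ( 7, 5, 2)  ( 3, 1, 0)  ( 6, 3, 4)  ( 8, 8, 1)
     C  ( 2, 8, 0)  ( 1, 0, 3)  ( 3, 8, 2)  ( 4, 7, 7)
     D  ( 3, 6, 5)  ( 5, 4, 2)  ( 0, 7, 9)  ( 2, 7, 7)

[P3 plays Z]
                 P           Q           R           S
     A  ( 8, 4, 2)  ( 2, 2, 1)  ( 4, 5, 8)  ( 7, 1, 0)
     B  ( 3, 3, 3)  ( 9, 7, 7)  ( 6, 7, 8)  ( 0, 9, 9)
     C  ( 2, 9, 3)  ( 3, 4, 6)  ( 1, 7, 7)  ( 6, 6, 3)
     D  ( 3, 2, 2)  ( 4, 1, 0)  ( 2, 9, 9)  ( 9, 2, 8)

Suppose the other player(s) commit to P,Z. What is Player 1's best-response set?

BR_1 = {A}

u_1(A vs P,Z) = 8
u_1(B vs P,Z) = 3
u_1(C vs P,Z) = 2
u_1(D vs P,Z) = 3
max payoff 8 at {A}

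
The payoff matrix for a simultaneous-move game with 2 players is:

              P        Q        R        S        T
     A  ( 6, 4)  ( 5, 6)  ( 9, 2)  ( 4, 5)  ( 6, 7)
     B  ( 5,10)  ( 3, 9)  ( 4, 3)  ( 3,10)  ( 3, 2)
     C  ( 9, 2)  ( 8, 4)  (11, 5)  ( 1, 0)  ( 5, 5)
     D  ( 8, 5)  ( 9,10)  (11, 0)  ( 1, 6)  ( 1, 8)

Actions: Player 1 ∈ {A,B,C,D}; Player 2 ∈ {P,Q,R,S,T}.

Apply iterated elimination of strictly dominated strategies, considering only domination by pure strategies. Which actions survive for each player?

IESDS → P1:{A,C,D} P2:{Q,R,T}

P1 drop B (A beats it: P:6>5 Q:5>3 R:9>4 S:4>3 T:6>3)
P2 drop P (Q beats it: A:6>4 C:4>2 D:10>5)
P2 drop S (Q beats it: A:6>5 C:4>0 D:10>6)
P1→{A,C,D} P2→{Q,R,T}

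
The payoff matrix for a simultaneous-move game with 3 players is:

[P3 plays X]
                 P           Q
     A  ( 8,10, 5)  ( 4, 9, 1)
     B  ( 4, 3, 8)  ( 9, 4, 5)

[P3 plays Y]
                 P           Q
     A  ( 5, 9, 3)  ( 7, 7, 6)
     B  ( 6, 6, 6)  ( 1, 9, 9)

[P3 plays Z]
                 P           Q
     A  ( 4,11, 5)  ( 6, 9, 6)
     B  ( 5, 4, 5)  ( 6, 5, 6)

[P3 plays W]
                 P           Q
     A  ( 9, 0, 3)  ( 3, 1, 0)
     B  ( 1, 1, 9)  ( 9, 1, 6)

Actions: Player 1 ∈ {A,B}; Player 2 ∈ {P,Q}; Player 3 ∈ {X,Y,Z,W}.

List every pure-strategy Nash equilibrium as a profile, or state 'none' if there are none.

Nash profiles: (A,P,X)

(A,P,X): NE
(A,P,Y): not NE [P1→B gives 6>5; P3→Z gives 5>3]
(A,P,Z): not NE [P1→B gives 5>4]
(A,P,W): not NE [P2→Q gives 1>0; P3→Z gives 5>3]
(A,Q,X): not NE [P1→B gives 9>4; P2→P gives 10>9; P3→Z gives 6>1]
(A,Q,Y): not NE [P2→P gives 9>7]
(A,Q,Z): not NE [P2→P gives 11>9]
(A,Q,W): not NE [P1→B gives 9>3; P3→Z gives 6>0]
(B,P,X): not NE [P1→A gives 8>4; P2→Q gives 4>3; P3→W gives 9>8]
(B,P,Y): not NE [P2→Q gives 9>6; P3→W gives 9>6]
(B,P,Z): not NE [P2→Q gives 5>4; P3→W gives 9>5]
(B,P,W): not NE [P1→A gives 9>1]
(B,Q,X): not NE [P3→Y gives 9>5]
(B,Q,Y): not NE [P1→A gives 7>1]
(B,Q,Z): not NE [P3→Y gives 9>6]
(B,Q,W): not NE [P3→Y gives 9>6]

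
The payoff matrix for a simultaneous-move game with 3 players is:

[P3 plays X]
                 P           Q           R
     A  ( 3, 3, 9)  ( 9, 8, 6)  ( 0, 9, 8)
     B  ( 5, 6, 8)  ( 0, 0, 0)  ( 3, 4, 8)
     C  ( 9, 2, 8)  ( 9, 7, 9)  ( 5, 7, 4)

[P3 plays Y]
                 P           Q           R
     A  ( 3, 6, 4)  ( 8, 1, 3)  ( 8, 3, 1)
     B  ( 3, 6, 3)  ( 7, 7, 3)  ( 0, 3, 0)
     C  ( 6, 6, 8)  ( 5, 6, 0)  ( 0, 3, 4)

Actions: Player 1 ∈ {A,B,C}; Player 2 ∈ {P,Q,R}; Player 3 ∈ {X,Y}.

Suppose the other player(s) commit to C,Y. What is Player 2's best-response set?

BR_2 = {P,Q}

u_2(P vs C,Y) = 6
u_2(Q vs C,Y) = 6
u_2(R vs C,Y) = 3
max payoff 6 at {P,Q}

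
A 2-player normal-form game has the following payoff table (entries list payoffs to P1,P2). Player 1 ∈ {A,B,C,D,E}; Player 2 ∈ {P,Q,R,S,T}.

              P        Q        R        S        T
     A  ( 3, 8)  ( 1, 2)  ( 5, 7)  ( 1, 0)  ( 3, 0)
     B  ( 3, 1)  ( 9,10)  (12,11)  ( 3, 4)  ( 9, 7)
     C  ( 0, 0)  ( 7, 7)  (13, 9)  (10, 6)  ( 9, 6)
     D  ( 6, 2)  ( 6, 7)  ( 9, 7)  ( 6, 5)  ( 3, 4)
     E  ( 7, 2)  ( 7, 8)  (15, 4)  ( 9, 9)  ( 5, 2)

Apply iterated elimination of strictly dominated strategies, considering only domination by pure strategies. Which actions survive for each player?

Survivors P1:{B,C,E} P2:{Q,R,S}

P1 drop A (E beats it: P:7>3 Q:7>1 R:15>5 S:9>1 T:5>3)
P1 drop D (E beats it: P:7>6 Q:7>6 R:15>9 S:9>6 T:5>3)
P2 drop P (Q beats it: B:10>1 C:7>0 E:8>2)
P2 drop T (Q beats it: B:10>7 C:7>6 E:8>2)
P1→{B,C,E} P2→{Q,R,S}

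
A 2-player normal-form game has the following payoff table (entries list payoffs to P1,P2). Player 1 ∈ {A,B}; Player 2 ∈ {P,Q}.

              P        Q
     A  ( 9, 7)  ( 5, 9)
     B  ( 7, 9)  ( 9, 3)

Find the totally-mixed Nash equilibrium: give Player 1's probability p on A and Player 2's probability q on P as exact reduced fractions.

P1 indiff ⇒ q·9+(1-q)·5 = q·7+(1-q)·9 ⇒ q(2) = (1-q)(4) ⇒ q = 2/3
P2 indiff ⇒ p·7+(1-p)·9 = p·9+(1-p)·3 ⇒ p(-2) = (1-p)(-6) ⇒ p = 3/4

(p,q) = (3/4, 2/3)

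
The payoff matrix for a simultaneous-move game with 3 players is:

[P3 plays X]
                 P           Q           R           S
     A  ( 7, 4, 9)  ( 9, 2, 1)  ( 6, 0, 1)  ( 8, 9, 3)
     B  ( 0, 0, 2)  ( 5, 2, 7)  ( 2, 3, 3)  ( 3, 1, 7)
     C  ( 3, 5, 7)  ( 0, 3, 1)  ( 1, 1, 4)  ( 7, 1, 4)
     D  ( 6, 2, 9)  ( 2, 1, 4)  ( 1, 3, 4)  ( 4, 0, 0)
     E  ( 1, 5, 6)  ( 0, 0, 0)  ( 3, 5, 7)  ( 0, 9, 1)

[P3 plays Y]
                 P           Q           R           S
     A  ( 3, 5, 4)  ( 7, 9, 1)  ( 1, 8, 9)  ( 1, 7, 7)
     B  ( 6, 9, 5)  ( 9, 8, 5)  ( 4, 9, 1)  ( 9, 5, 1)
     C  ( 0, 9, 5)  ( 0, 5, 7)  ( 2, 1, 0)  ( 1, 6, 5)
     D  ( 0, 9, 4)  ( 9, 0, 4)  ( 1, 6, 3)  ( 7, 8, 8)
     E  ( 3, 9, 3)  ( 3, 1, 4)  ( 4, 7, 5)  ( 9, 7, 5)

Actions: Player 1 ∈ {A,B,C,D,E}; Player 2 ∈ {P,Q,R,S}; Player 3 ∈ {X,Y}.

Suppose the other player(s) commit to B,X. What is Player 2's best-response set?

u_2(P vs B,X) = 0
u_2(Q vs B,X) = 2
u_2(R vs B,X) = 3
u_2(S vs B,X) = 1
max payoff 3 at {R}

P2 best: {R}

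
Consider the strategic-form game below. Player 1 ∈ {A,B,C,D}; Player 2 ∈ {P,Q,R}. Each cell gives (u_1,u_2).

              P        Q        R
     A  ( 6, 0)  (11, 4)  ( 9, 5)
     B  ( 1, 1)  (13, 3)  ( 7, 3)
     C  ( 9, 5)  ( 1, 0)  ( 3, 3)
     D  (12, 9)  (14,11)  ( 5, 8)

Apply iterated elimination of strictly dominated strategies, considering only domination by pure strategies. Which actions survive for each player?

Survivors P1:{A,B,D} P2:{Q,R}

P1 drop C (D beats it: P:12>9 Q:14>1 R:5>3)
P2 drop P (Q beats it: A:4>0 B:3>1 D:11>9)
P1→{A,B,D} P2→{Q,R}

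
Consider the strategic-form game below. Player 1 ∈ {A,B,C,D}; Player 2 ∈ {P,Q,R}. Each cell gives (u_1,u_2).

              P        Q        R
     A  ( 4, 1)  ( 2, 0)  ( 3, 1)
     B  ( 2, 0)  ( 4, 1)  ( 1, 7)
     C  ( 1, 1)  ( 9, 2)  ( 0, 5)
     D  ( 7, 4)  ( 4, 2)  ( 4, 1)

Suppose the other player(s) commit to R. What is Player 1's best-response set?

argmax u_1 = {D}

u_1(A vs R) = 3
u_1(B vs R) = 1
u_1(C vs R) = 0
u_1(D vs R) = 4
max payoff 4 at {D}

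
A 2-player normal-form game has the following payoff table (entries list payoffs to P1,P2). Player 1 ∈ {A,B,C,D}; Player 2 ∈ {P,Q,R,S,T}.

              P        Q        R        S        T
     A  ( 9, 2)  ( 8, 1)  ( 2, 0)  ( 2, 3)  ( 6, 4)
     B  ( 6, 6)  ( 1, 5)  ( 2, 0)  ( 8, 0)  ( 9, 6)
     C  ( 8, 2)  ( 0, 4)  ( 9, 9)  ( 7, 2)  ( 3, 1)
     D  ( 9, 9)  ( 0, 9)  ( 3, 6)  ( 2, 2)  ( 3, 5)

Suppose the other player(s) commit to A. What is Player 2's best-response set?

u_2(P vs A) = 2
u_2(Q vs A) = 1
u_2(R vs A) = 0
u_2(S vs A) = 3
u_2(T vs A) = 4
max payoff 4 at {T}

P2 best: {T}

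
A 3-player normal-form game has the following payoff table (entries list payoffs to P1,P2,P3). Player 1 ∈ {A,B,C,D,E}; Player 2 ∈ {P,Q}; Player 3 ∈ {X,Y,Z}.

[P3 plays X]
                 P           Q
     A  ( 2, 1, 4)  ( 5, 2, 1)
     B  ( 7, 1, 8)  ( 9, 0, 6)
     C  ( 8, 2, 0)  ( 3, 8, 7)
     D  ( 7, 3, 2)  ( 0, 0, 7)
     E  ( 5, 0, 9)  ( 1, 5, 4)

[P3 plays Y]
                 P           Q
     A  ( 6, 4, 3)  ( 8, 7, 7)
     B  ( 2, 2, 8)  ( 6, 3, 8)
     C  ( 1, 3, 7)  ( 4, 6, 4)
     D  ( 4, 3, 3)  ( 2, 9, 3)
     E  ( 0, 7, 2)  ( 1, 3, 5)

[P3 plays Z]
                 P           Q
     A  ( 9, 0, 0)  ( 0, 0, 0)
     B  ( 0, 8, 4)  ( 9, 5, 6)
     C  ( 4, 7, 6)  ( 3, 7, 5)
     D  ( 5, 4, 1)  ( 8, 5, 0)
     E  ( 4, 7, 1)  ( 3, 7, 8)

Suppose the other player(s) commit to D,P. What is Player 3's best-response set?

BR_3 = {Y}

u_3(X vs D,P) = 2
u_3(Y vs D,P) = 3
u_3(Z vs D,P) = 1
max payoff 3 at {Y}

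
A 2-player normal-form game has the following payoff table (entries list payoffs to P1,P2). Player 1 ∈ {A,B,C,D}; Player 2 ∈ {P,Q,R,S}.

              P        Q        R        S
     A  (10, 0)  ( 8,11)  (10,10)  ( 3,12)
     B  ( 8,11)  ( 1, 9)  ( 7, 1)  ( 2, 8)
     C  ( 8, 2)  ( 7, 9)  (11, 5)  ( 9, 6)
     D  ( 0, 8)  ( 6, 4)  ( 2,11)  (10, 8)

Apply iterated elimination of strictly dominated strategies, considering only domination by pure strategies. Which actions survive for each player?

Survivors P1:{A,C,D} P2:{Q,R,S}

P1 drop B (A beats it: P:10>8 Q:8>1 R:10>7 S:3>2)
P2 drop P (R beats it: A:10>0 C:5>2 D:11>8)
P1→{A,C,D} P2→{Q,R,S}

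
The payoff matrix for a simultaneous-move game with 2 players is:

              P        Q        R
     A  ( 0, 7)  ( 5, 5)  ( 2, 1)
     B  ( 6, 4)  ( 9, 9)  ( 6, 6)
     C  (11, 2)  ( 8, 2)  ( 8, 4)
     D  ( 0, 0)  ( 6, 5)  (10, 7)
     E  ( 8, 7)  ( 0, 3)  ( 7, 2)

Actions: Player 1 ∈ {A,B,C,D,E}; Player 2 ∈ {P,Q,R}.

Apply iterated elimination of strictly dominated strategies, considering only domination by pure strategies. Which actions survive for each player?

P1 drop A (B beats it: P:6>0 Q:9>5 R:6>2)
P1 drop E (C beats it: P:11>8 Q:8>0 R:8>7)
P2 drop P (R beats it: B:6>4 C:4>2 D:7>0)
P1→{B,C,D} P2→{Q,R}

Remaining: P1:{B,C,D} P2:{Q,R}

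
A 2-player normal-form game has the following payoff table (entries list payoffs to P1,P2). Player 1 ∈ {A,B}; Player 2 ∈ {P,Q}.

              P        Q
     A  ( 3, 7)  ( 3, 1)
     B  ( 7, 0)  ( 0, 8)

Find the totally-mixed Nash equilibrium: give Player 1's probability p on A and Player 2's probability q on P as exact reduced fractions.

P1 indiff ⇒ q·3+(1-q)·3 = q·7+(1-q)·0 ⇒ q(-4) = (1-q)(-3) ⇒ q = 3/7
P2 indiff ⇒ p·7+(1-p)·0 = p·1+(1-p)·8 ⇒ p(6) = (1-p)(8) ⇒ p = 4/7

P1 mixes 4/7 on A; P2 mixes 3/7 on P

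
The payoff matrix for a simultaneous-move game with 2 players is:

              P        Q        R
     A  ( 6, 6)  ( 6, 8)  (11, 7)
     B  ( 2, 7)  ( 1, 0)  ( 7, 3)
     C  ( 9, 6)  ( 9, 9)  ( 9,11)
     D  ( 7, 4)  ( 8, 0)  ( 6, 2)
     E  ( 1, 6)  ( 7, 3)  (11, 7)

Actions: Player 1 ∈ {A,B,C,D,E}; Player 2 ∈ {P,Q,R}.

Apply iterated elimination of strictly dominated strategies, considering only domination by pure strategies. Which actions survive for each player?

P1 drop B (A beats it: P:6>2 Q:6>1 R:11>7)
P1 drop D (C beats it: P:9>7 Q:9>8 R:9>6)
P2 drop P (R beats it: A:7>6 C:11>6 E:7>6)
P1→{A,C,E} P2→{Q,R}

Survivors P1:{A,C,E} P2:{Q,R}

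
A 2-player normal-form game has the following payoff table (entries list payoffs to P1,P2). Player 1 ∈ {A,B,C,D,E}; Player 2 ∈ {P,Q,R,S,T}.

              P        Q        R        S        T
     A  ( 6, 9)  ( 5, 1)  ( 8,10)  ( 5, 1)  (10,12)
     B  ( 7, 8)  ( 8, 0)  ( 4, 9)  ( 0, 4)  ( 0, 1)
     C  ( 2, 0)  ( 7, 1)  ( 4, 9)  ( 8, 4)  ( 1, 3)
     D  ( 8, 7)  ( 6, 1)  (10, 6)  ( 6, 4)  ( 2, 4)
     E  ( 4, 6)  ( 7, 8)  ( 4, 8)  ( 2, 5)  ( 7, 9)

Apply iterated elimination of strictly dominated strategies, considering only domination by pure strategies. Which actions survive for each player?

P2 drop Q (T beats it: A:12>1 B:1>0 C:3>1 D:4>1 E:9>8)
P1 drop B (D beats it: P:8>7 R:10>4 S:6>0 T:2>0)
P1 drop E (A beats it: P:6>4 R:8>4 S:5>2 T:10>7)
P2 drop S (R beats it: A:10>1 C:9>4 D:6>4)
P1 drop C (A beats it: P:6>2 R:8>4 T:10>1)
P1→{A,D} P2→{P,R,T}

Survivors P1:{A,D} P2:{P,R,T}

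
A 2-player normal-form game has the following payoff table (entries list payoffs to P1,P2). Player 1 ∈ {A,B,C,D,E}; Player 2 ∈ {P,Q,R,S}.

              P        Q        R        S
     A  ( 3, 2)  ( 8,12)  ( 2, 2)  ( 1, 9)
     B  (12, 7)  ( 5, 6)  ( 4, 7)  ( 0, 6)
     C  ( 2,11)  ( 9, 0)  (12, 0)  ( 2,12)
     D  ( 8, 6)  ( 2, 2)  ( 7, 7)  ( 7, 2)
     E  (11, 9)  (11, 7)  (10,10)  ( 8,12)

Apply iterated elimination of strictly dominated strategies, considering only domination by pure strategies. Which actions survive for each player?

P1 drop A (E beats it: P:11>3 Q:11>8 R:10>2 S:8>1)
P1 drop D (E beats it: P:11>8 Q:11>2 R:10>7 S:8>7)
P2 drop Q (P beats it: B:7>6 C:11>0 E:9>7)
P1→{B,C,E} P2→{P,R,S}

Survivors P1:{B,C,E} P2:{P,R,S}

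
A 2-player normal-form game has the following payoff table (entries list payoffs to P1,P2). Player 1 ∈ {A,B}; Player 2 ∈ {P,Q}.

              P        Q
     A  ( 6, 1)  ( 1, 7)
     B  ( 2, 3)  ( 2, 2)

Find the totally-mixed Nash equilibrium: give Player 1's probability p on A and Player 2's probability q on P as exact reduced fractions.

P1 indiff ⇒ q·6+(1-q)·1 = q·2+(1-q)·2 ⇒ q(4) = (1-q)(1) ⇒ q = 1/5
P2 indiff ⇒ p·1+(1-p)·3 = p·7+(1-p)·2 ⇒ p(-6) = (1-p)(-1) ⇒ p = 1/7

P1 mixes 1/7 on A; P2 mixes 1/5 on P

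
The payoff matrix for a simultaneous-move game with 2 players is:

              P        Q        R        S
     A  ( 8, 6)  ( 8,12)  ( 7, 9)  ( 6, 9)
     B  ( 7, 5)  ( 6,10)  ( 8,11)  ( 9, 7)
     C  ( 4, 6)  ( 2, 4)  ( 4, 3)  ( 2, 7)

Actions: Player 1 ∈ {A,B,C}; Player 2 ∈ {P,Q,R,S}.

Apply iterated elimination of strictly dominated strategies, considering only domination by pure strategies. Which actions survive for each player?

Remaining: P1:{A,B} P2:{Q,R}

P1 drop C (A beats it: P:8>4 Q:8>2 R:7>4 S:6>2)
P2 drop P (Q beats it: A:12>6 B:10>5)
P2 drop S (Q beats it: A:12>9 B:10>7)
P1→{A,B} P2→{Q,R}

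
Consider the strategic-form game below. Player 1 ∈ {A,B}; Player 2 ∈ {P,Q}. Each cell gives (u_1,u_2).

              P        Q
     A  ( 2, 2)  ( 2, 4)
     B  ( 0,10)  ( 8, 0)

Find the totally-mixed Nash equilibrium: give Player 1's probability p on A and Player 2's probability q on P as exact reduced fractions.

P1 mixes 5/6 on A; P2 mixes 3/4 on P

P1 indiff ⇒ q·2+(1-q)·2 = q·0+(1-q)·8 ⇒ q(2) = (1-q)(6) ⇒ q = 3/4
P2 indiff ⇒ p·2+(1-p)·10 = p·4+(1-p)·0 ⇒ p(-2) = (1-p)(-10) ⇒ p = 5/6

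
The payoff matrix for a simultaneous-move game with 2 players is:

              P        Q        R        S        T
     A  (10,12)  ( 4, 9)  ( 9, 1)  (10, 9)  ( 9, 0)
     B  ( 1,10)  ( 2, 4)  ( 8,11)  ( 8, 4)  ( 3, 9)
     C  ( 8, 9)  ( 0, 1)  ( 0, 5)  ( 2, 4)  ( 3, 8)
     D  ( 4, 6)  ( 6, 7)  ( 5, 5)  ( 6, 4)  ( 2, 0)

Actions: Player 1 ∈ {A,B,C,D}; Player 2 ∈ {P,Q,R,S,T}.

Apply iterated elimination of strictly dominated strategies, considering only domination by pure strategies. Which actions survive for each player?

P1 drop B (A beats it: P:10>1 Q:4>2 R:9>8 S:10>8 T:9>3)
P1 drop C (A beats it: P:10>8 Q:4>0 R:9>0 S:10>2 T:9>3)
P2 drop R (P beats it: A:12>1 D:6>5)
P2 drop S (P beats it: A:12>9 D:6>4)
P2 drop T (P beats it: A:12>0 D:6>0)
P1→{A,D} P2→{P,Q}

Survivors P1:{A,D} P2:{P,Q}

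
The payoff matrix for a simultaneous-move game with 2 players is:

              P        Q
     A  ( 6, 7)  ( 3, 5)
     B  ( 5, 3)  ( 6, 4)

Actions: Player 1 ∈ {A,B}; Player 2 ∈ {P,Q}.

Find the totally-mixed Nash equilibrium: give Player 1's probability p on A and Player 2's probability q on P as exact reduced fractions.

P1 indiff ⇒ q·6+(1-q)·3 = q·5+(1-q)·6 ⇒ q(1) = (1-q)(3) ⇒ q = 3/4
P2 indiff ⇒ p·7+(1-p)·3 = p·5+(1-p)·4 ⇒ p(2) = (1-p)(1) ⇒ p = 1/3

(p,q) = (1/3, 3/4)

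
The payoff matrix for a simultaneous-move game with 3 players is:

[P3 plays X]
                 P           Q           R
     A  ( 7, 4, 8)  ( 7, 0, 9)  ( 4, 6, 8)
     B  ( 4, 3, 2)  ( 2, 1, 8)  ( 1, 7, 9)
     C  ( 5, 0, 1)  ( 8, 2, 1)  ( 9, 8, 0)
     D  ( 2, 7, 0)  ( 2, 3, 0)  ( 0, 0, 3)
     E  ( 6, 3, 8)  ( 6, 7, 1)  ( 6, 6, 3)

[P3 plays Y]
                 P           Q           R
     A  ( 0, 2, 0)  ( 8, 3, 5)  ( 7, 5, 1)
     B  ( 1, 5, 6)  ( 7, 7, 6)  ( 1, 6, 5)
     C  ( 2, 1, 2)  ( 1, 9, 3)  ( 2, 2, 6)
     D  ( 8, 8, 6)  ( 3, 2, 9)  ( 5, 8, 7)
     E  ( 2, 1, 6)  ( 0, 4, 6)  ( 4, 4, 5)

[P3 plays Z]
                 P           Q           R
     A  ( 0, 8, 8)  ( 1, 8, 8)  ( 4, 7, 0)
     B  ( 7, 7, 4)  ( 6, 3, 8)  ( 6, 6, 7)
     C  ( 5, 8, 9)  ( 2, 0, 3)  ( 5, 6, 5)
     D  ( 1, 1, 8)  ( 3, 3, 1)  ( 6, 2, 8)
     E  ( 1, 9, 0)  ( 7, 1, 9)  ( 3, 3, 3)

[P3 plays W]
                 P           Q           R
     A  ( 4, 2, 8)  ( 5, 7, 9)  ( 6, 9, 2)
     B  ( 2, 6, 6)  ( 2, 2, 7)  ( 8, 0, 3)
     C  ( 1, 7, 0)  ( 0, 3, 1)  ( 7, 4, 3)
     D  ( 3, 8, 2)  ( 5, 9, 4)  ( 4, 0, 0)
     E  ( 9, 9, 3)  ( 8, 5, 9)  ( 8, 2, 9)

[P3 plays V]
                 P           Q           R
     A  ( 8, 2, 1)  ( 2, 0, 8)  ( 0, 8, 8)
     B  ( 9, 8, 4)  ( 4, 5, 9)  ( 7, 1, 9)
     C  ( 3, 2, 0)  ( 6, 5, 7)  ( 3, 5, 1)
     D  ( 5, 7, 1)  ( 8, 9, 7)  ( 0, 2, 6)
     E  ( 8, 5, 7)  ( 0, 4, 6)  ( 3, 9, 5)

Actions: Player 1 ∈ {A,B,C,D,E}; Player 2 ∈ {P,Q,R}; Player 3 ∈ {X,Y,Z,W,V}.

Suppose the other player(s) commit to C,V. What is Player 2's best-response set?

u_2(P vs C,V) = 2
u_2(Q vs C,V) = 5
u_2(R vs C,V) = 5
max payoff 5 at {Q,R}

BR_2 = {Q,R}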